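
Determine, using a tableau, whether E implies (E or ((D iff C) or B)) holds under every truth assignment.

Assume the negation and expand:
Initial set: {F (E implies (E or ((D iff C) or B)))}.
F (E implies (E or ((D iff C) or B))): α-rule — add T E, F (E or ((D iff C) or B)).
F (E or ((D iff C) or B)): α-rule — add F E, F ((D iff C) or B).
× closes — contains both E and not E.
All 1 branch closes.
Every branch closed, so the negation is unsatisfiable and the formula is valid.

Valid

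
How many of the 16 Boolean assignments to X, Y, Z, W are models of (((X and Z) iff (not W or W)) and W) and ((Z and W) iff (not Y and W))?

1

Initial set: {T ((((X and Z) iff (not W or W)) and W) and ((Z and W) iff (not Y and W)))}.
T ((((X and Z) iff (not W or W)) and W) and ((Z and W) iff (not Y and W))): α-rule — add T (((X and Z) iff (not W or W)) and W), T ((Z and W) iff (not Y and W)).
T (((X and Z) iff (not W or W)) and W): α-rule — add T ((X and Z) iff (not W or W)), T W.
T ((Z and W) iff (not Y and W)): β-rule — branch into T (Z and W), T (not Y and W)  //  F (Z and W), F (not Y and W).
  branch 1 (add T (Z and W), T (not Y and W)):
    T (Z and W): α-rule — add T Z, T W.
    T (not Y and W): α-rule — add T not Y, T W.
    T ((X and Z) iff (not W or W)): β-rule — branch into T (X and Z), T (not W or W)  //  F (X and Z), F (not W or W).
      branch 1.1 (add T (X and Z), T (not W or W)):
        T (X and Z): α-rule — add T X, T Z.
        T (not W or W): β-rule — branch into T not W  //  T W.
          branch 1.1.1 (add T not W):
            × closes — contains both W and not W.
          branch 1.1.2 (add T W):
            ○ open, literals {W=1, X=1, Y=0, Z=1}.
      branch 1.2 (add F (X and Z), F (not W or W)):
        F (not W or W): α-rule — add F not W, F W.
        × closes — contains both W and not W.
  branch 2 (add F (Z and W), F (not Y and W)):
    T ((X and Z) iff (not W or W)): β-rule — branch into T (X and Z), T (not W or W)  //  F (X and Z), F (not W or W).
      branch 2.1 (add T (X and Z), T (not W or W)):
        T (X and Z): α-rule — add T X, T Z.
        F (Z and W): β-rule — branch into F Z  //  F W.
          branch 2.1.1 (add F Z):
            × closes — contains both Z and not Z.
          branch 2.1.2 (add F W):
            × closes — contains both W and not W.
      branch 2.2 (add F (X and Z), F (not W or W)):
        F (not W or W): α-rule — add F not W, F W.
        × closes — contains both W and not W.
5 branches closed, 1 open.
Each open branch fixes some atoms; the unmentioned ones are free. Counting distinct full assignments: branch {W=1, X=1, Y=0, Z=1} (none free) contributes 1 new. Total: 1.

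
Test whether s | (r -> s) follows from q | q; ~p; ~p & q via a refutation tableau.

No

Initial set: {(q | q); ~p; (~p & q); ~(s | (r -> s))}.
(~p & q): α-rule — add ~p, q.
~(s | (r -> s)): α-rule — add ~s, ~(r -> s).
~(r -> s): α-rule — add r, ~s.
(q | q): β-rule — branch into q  //  q.
  branch 1 (add q):
    ○ open, literals {p=0, q=1, r=1, s=0}.
  branch 2 (add q):
    ○ open, literals {p=0, q=1, r=1, s=0}.
0 branches closed, 2 open.
An open branch gives a countermodel: p=0, q=1, r=1, s=0 (unmentioned atoms arbitrary); the premises hold there but the conclusion fails.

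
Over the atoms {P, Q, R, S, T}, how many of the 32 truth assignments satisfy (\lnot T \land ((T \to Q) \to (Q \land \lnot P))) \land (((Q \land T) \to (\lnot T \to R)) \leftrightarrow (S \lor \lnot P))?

4

Initial set: {((\lnot T \land ((T \to Q) \to (Q \land \lnot P))) \land (((Q \land T) \to (\lnot T \to R)) \leftrightarrow (S \lor \lnot P)))}.
((\lnot T \land ((T \to Q) \to (Q \land \lnot P))) \land (((Q \land T) \to (\lnot T \to R)) \leftrightarrow (S \lor \lnot P))): α-rule — add (\lnot T \land ((T \to Q) \to (Q \land \lnot P))), (((Q \land T) \to (\lnot T \to R)) \leftrightarrow (S \lor \lnot P)).
(\lnot T \land ((T \to Q) \to (Q \land \lnot P))): α-rule — add \lnot T, ((T \to Q) \to (Q \land \lnot P)).
(((Q \land T) \to (\lnot T \to R)) \leftrightarrow (S \lor \lnot P)): β-rule — branch into ((Q \land T) \to (\lnot T \to R)), (S \lor \lnot P)  //  \lnot ((Q \land T) \to (\lnot T \to R)), \lnot (S \lor \lnot P).
  branch 1 (add ((Q \land T) \to (\lnot T \to R)), (S \lor \lnot P)):
    ((T \to Q) \to (Q \land \lnot P)): β-rule — branch into \lnot (T \to Q)  //  (Q \land \lnot P).
      branch 1.1 (add \lnot (T \to Q)):
        \lnot (T \to Q): α-rule — add T, \lnot Q.
        × closes — contains both T and \lnot T.
      branch 1.2 (add (Q \land \lnot P)):
        (Q \land \lnot P): α-rule — add Q, \lnot P.
        ((Q \land T) \to (\lnot T \to R)): β-rule — branch into \lnot (Q \land T)  //  (\lnot T \to R).
          branch 1.2.1 (add \lnot (Q \land T)):
            (S \lor \lnot P): β-rule — branch into S  //  \lnot P.
              branch 1.2.1.1 (add S):
                \lnot (Q \land T): β-rule — branch into \lnot Q  //  \lnot T.
                  branch 1.2.1.1.1 (add \lnot Q):
                    × closes — contains both Q and \lnot Q.
                  branch 1.2.1.1.2 (add \lnot T):
                    ○ open, literals {P=0, Q=1, S=1, T=0}.
              branch 1.2.1.2 (add \lnot P):
                \lnot (Q \land T): β-rule — branch into \lnot Q  //  \lnot T.
                  branch 1.2.1.2.1 (add \lnot Q):
                    × closes — contains both Q and \lnot Q.
                  branch 1.2.1.2.2 (add \lnot T):
                    ○ open, literals {P=0, Q=1, T=0}.
          branch 1.2.2 (add (\lnot T \to R)):
            (S \lor \lnot P): β-rule — branch into S  //  \lnot P.
              branch 1.2.2.1 (add S):
                (\lnot T \to R): β-rule — branch into \lnot \lnot T  //  R.
                  branch 1.2.2.1.1 (add \lnot \lnot T):
                    × closes — contains both T and \lnot T.
                  branch 1.2.2.1.2 (add R):
                    ○ open, literals {P=0, Q=1, R=1, S=1, T=0}.
              branch 1.2.2.2 (add \lnot P):
                (\lnot T \to R): β-rule — branch into \lnot \lnot T  //  R.
                  branch 1.2.2.2.1 (add \lnot \lnot T):
                    × closes — contains both T and \lnot T.
                  branch 1.2.2.2.2 (add R):
                    ○ open, literals {P=0, Q=1, R=1, T=0}.
  branch 2 (add \lnot ((Q \land T) \to (\lnot T \to R)), \lnot (S \lor \lnot P)):
    \lnot ((Q \land T) \to (\lnot T \to R)): α-rule — add (Q \land T), \lnot (\lnot T \to R).
    \lnot (S \lor \lnot P): α-rule — add \lnot S, \lnot \lnot P.
    (Q \land T): α-rule — add Q, T.
    × closes — contains both T and \lnot T.
6 branches closed, 4 open.
Each open branch fixes some atoms; the unmentioned ones are free. Counting distinct full assignments: branch {P=0, Q=1, S=1, T=0} (R) contributes 2 new; branch {P=0, Q=1, T=0} (R, S) contributes 2 new; branch {P=0, Q=1, R=1, S=1, T=0} (none free) contributes 0 new; branch {P=0, Q=1, R=1, T=0} (S) contributes 0 new. Total: 4.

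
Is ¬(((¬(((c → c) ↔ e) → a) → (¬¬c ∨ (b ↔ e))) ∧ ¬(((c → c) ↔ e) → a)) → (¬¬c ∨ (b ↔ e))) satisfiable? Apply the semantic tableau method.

Initial set: {T ¬(((¬(((c → c) ↔ e) → a) → (¬¬c ∨ (b ↔ e))) ∧ ¬(((c → c) ↔ e) → a)) → (¬¬c ∨ (b ↔ e)))}.
T ¬(((¬(((c → c) ↔ e) → a) → (¬¬c ∨ (b ↔ e))) ∧ ¬(((c → c) ↔ e) → a)) → (¬¬c ∨ (b ↔ e))): α-rule — add T ((¬(((c → c) ↔ e) → a) → (¬¬c ∨ (b ↔ e))) ∧ ¬(((c → c) ↔ e) → a)), F (¬¬c ∨ (b ↔ e)).
T ((¬(((c → c) ↔ e) → a) → (¬¬c ∨ (b ↔ e))) ∧ ¬(((c → c) ↔ e) → a)): α-rule — add T (¬(((c → c) ↔ e) → a) → (¬¬c ∨ (b ↔ e))), T ¬(((c → c) ↔ e) → a).
F (¬¬c ∨ (b ↔ e)): α-rule — add F ¬¬c, F (b ↔ e).
T ¬(((c → c) ↔ e) → a): α-rule — add T ((c → c) ↔ e), F a.
F ¬¬c: drop double negation, giving F c.
T (¬(((c → c) ↔ e) → a) → (¬¬c ∨ (b ↔ e))): β-rule — branch into F ¬(((c → c) ↔ e) → a)  //  T (¬¬c ∨ (b ↔ e)).
  branch 1 (add F ¬(((c → c) ↔ e) → a)):
    F (b ↔ e): β-rule — branch into T b, F e  //  F b, T e.
      branch 1.1 (add T b, F e):
        T ((c → c) ↔ e): β-rule — branch into T (c → c), T e  //  F (c → c), F e.
          branch 1.1.1 (add T (c → c), T e):
            × closes — contains both e and ¬e.
          branch 1.1.2 (add F (c → c), F e):
            F (c → c): α-rule — add T c, F c.
            × closes — contains both c and ¬c.
      branch 1.2 (add F b, T e):
        T ((c → c) ↔ e): β-rule — branch into T (c → c), T e  //  F (c → c), F e.
          branch 1.2.1 (add T (c → c), T e):
            F ¬(((c → c) ↔ e) → a): β-rule — branch into F ((c → c) ↔ e)  //  T a.
              branch 1.2.1.1 (add F ((c → c) ↔ e)):
                T (c → c): β-rule — branch into F c  //  T c.
                  branch 1.2.1.1.1 (add F c):
                    F ((c → c) ↔ e): β-rule — branch into T (c → c), F e  //  F (c → c), T e.
                      branch 1.2.1.1.1.1 (add T (c → c), F e):
                        × closes — contains both e and ¬e.
                      branch 1.2.1.1.1.2 (add F (c → c), T e):
                        F (c → c): α-rule — add T c, F c.
                        × closes — contains both c and ¬c.
                  branch 1.2.1.1.2 (add T c):
                    × closes — contains both c and ¬c.
              branch 1.2.1.2 (add T a):
                × closes — contains both a and ¬a.
          branch 1.2.2 (add F (c → c), F e):
            × closes — contains both e and ¬e.
  branch 2 (add T (¬¬c ∨ (b ↔ e))):
    F (b ↔ e): β-rule — branch into T b, F e  //  F b, T e.
      branch 2.1 (add T b, F e):
        T ((c → c) ↔ e): β-rule — branch into T (c → c), T e  //  F (c → c), F e.
          branch 2.1.1 (add T (c → c), T e):
            × closes — contains both e and ¬e.
          branch 2.1.2 (add F (c → c), F e):
            F (c → c): α-rule — add T c, F c.
            × closes — contains both c and ¬c.
      branch 2.2 (add F b, T e):
        T ((c → c) ↔ e): β-rule — branch into T (c → c), T e  //  F (c → c), F e.
          branch 2.2.1 (add T (c → c), T e):
            T (¬¬c ∨ (b ↔ e)): β-rule — branch into T ¬¬c  //  T (b ↔ e).
              branch 2.2.1.1 (add T ¬¬c):
                T ¬¬c: drop double negation, giving T c.
                × closes — contains both c and ¬c.
              branch 2.2.1.2 (add T (b ↔ e)):
                T (c → c): β-rule — branch into F c  //  T c.
                  branch 2.2.1.2.1 (add F c):
                    T (b ↔ e): β-rule — branch into T b, T e  //  F b, F e.
                      branch 2.2.1.2.1.1 (add T b, T e):
                        × closes — contains both b and ¬b.
                      branch 2.2.1.2.1.2 (add F b, F e):
                        × closes — contains both e and ¬e.
                  branch 2.2.1.2.2 (add T c):
                    × closes — contains both c and ¬c.
          branch 2.2.2 (add F (c → c), F e):
            × closes — contains both e and ¬e.
All 14 branches close.
Every branch closed; the formula is unsatisfiable.

Unsatisfiable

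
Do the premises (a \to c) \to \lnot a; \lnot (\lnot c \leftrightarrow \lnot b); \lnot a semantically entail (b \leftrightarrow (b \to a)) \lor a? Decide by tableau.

No

Initial set: {T ((a \to c) \to \lnot a); T \lnot (\lnot c \leftrightarrow \lnot b); T \lnot a; F ((b \leftrightarrow (b \to a)) \lor a)}.
F ((b \leftrightarrow (b \to a)) \lor a): α-rule — add F (b \leftrightarrow (b \to a)), F a.
T ((a \to c) \to \lnot a): β-rule — branch into F (a \to c)  //  T \lnot a.
  branch 1 (add F (a \to c)):
    F (a \to c): α-rule — add T a, F c.
    × closes — contains both a and \lnot a.
  branch 2 (add T \lnot a):
    T \lnot (\lnot c \leftrightarrow \lnot b): β-rule — branch into T \lnot c, F \lnot b  //  F \lnot c, T \lnot b.
      branch 2.1 (add T \lnot c, F \lnot b):
        F (b \leftrightarrow (b \to a)): β-rule — branch into T b, F (b \to a)  //  F b, T (b \to a).
          branch 2.1.1 (add T b, F (b \to a)):
            F (b \to a): α-rule — add T b, F a.
            ○ open, literals {a=F, b=T, c=F}.
          branch 2.1.2 (add F b, T (b \to a)):
            × closes — contains both b and \lnot b.
      branch 2.2 (add F \lnot c, T \lnot b):
        F (b \leftrightarrow (b \to a)): β-rule — branch into T b, F (b \to a)  //  F b, T (b \to a).
          branch 2.2.1 (add T b, F (b \to a)):
            × closes — contains both b and \lnot b.
          branch 2.2.2 (add F b, T (b \to a)):
            T (b \to a): β-rule — branch into F b  //  T a.
              branch 2.2.2.1 (add F b):
                ○ open, literals {a=F, b=F, c=T}.
              branch 2.2.2.2 (add T a):
                × closes — contains both a and \lnot a.
4 branches closed, 2 open.
An open branch gives a countermodel: a=F, b=T, c=F (unmentioned atoms arbitrary); the premises hold there but the conclusion fails.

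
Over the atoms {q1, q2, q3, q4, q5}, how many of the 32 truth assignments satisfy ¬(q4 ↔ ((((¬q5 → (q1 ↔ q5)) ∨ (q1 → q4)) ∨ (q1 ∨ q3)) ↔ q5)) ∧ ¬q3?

8

Initial set: {(¬(q4 ↔ ((((¬q5 → (q1 ↔ q5)) ∨ (q1 → q4)) ∨ (q1 ∨ q3)) ↔ q5)) ∧ ¬q3)}.
(¬(q4 ↔ ((((¬q5 → (q1 ↔ q5)) ∨ (q1 → q4)) ∨ (q1 ∨ q3)) ↔ q5)) ∧ ¬q3): α-rule — add ¬(q4 ↔ ((((¬q5 → (q1 ↔ q5)) ∨ (q1 → q4)) ∨ (q1 ∨ q3)) ↔ q5)), ¬q3.
¬(q4 ↔ ((((¬q5 → (q1 ↔ q5)) ∨ (q1 → q4)) ∨ (q1 ∨ q3)) ↔ q5)): β-rule — branch into q4, ¬((((¬q5 → (q1 ↔ q5)) ∨ (q1 → q4)) ∨ (q1 ∨ q3)) ↔ q5)  //  ¬q4, ((((¬q5 → (q1 ↔ q5)) ∨ (q1 → q4)) ∨ (q1 ∨ q3)) ↔ q5).
  branch 1 (add q4, ¬((((¬q5 → (q1 ↔ q5)) ∨ (q1 → q4)) ∨ (q1 ∨ q3)) ↔ q5)):
    ¬((((¬q5 → (q1 ↔ q5)) ∨ (q1 → q4)) ∨ (q1 ∨ q3)) ↔ q5): β-rule — branch into (((¬q5 → (q1 ↔ q5)) ∨ (q1 → q4)) ∨ (q1 ∨ q3)), ¬q5  //  ¬(((¬q5 → (q1 ↔ q5)) ∨ (q1 → q4)) ∨ (q1 ∨ q3)), q5.
      branch 1.1 (add (((¬q5 → (q1 ↔ q5)) ∨ (q1 → q4)) ∨ (q1 ∨ q3)), ¬q5):
        (((¬q5 → (q1 ↔ q5)) ∨ (q1 → q4)) ∨ (q1 ∨ q3)): β-rule — branch into ((¬q5 → (q1 ↔ q5)) ∨ (q1 → q4))  //  (q1 ∨ q3).
          branch 1.1.1 (add ((¬q5 → (q1 ↔ q5)) ∨ (q1 → q4))):
            ((¬q5 → (q1 ↔ q5)) ∨ (q1 → q4)): β-rule — branch into (¬q5 → (q1 ↔ q5))  //  (q1 → q4).
              branch 1.1.1.1 (add (¬q5 → (q1 ↔ q5))):
                (¬q5 → (q1 ↔ q5)): β-rule — branch into ¬¬q5  //  (q1 ↔ q5).
                  branch 1.1.1.1.1 (add ¬¬q5):
                    × closes — contains both q5 and ¬q5.
                  branch 1.1.1.1.2 (add (q1 ↔ q5)):
                    (q1 ↔ q5): β-rule — branch into q1, q5  //  ¬q1, ¬q5.
                      branch 1.1.1.1.2.1 (add q1, q5):
                        × closes — contains both q5 and ¬q5.
                      branch 1.1.1.1.2.2 (add ¬q1, ¬q5):
                        ○ open, literals {q1=0, q3=0, q4=1, q5=0}.
              branch 1.1.1.2 (add (q1 → q4)):
                (q1 → q4): β-rule — branch into ¬q1  //  q4.
                  branch 1.1.1.2.1 (add ¬q1):
                    ○ open, literals {q1=0, q3=0, q4=1, q5=0}.
                  branch 1.1.1.2.2 (add q4):
                    ○ open, literals {q3=0, q4=1, q5=0}.
          branch 1.1.2 (add (q1 ∨ q3)):
            (q1 ∨ q3): β-rule — branch into q1  //  q3.
              branch 1.1.2.1 (add q1):
                ○ open, literals {q1=1, q3=0, q4=1, q5=0}.
              branch 1.1.2.2 (add q3):
                × closes — contains both q3 and ¬q3.
      branch 1.2 (add ¬(((¬q5 → (q1 ↔ q5)) ∨ (q1 → q4)) ∨ (q1 ∨ q3)), q5):
        ¬(((¬q5 → (q1 ↔ q5)) ∨ (q1 → q4)) ∨ (q1 ∨ q3)): α-rule — add ¬((¬q5 → (q1 ↔ q5)) ∨ (q1 → q4)), ¬(q1 ∨ q3).
        ¬((¬q5 → (q1 ↔ q5)) ∨ (q1 → q4)): α-rule — add ¬(¬q5 → (q1 ↔ q5)), ¬(q1 → q4).
        ¬(q1 ∨ q3): α-rule — add ¬q1, ¬q3.
        ¬(¬q5 → (q1 ↔ q5)): α-rule — add ¬q5, ¬(q1 ↔ q5).
        × closes — contains both q5 and ¬q5.
  branch 2 (add ¬q4, ((((¬q5 → (q1 ↔ q5)) ∨ (q1 → q4)) ∨ (q1 ∨ q3)) ↔ q5)):
    ((((¬q5 → (q1 ↔ q5)) ∨ (q1 → q4)) ∨ (q1 ∨ q3)) ↔ q5): β-rule — branch into (((¬q5 → (q1 ↔ q5)) ∨ (q1 → q4)) ∨ (q1 ∨ q3)), q5  //  ¬(((¬q5 → (q1 ↔ q5)) ∨ (q1 → q4)) ∨ (q1 ∨ q3)), ¬q5.
      branch 2.1 (add (((¬q5 → (q1 ↔ q5)) ∨ (q1 → q4)) ∨ (q1 ∨ q3)), q5):
        (((¬q5 → (q1 ↔ q5)) ∨ (q1 → q4)) ∨ (q1 ∨ q3)): β-rule — branch into ((¬q5 → (q1 ↔ q5)) ∨ (q1 → q4))  //  (q1 ∨ q3).
          branch 2.1.1 (add ((¬q5 → (q1 ↔ q5)) ∨ (q1 → q4))):
            ((¬q5 → (q1 ↔ q5)) ∨ (q1 → q4)): β-rule — branch into (¬q5 → (q1 ↔ q5))  //  (q1 → q4).
              branch 2.1.1.1 (add (¬q5 → (q1 ↔ q5))):
                (¬q5 → (q1 ↔ q5)): β-rule — branch into ¬¬q5  //  (q1 ↔ q5).
                  branch 2.1.1.1.1 (add ¬¬q5):
                    ○ open, literals {q3=0, q4=0, q5=1}.
                  branch 2.1.1.1.2 (add (q1 ↔ q5)):
                    (q1 ↔ q5): β-rule — branch into q1, q5  //  ¬q1, ¬q5.
                      branch 2.1.1.1.2.1 (add q1, q5):
                        ○ open, literals {q1=1, q3=0, q4=0, q5=1}.
                      branch 2.1.1.1.2.2 (add ¬q1, ¬q5):
                        × closes — contains both q5 and ¬q5.
              branch 2.1.1.2 (add (q1 → q4)):
                (q1 → q4): β-rule — branch into ¬q1  //  q4.
                  branch 2.1.1.2.1 (add ¬q1):
                    ○ open, literals {q1=0, q3=0, q4=0, q5=1}.
                  branch 2.1.1.2.2 (add q4):
                    × closes — contains both q4 and ¬q4.
          branch 2.1.2 (add (q1 ∨ q3)):
            (q1 ∨ q3): β-rule — branch into q1  //  q3.
              branch 2.1.2.1 (add q1):
                ○ open, literals {q1=1, q3=0, q4=0, q5=1}.
              branch 2.1.2.2 (add q3):
                × closes — contains both q3 and ¬q3.
      branch 2.2 (add ¬(((¬q5 → (q1 ↔ q5)) ∨ (q1 → q4)) ∨ (q1 ∨ q3)), ¬q5):
        ¬(((¬q5 → (q1 ↔ q5)) ∨ (q1 → q4)) ∨ (q1 ∨ q3)): α-rule — add ¬((¬q5 → (q1 ↔ q5)) ∨ (q1 → q4)), ¬(q1 ∨ q3).
        ¬((¬q5 → (q1 ↔ q5)) ∨ (q1 → q4)): α-rule — add ¬(¬q5 → (q1 ↔ q5)), ¬(q1 → q4).
        ¬(q1 ∨ q3): α-rule — add ¬q1, ¬q3.
        ¬(¬q5 → (q1 ↔ q5)): α-rule — add ¬q5, ¬(q1 ↔ q5).
        ¬(q1 → q4): α-rule — add q1, ¬q4.
        × closes — contains both q1 and ¬q1.
8 branches closed, 8 open.
Each open branch fixes some atoms; the unmentioned ones are free. Counting distinct full assignments: branch {q1=0, q3=0, q4=1, q5=0} (q2) contributes 2 new; branch {q1=0, q3=0, q4=1, q5=0} (q2) contributes 0 new; branch {q3=0, q4=1, q5=0} (q1, q2) contributes 2 new; branch {q1=1, q3=0, q4=1, q5=0} (q2) contributes 0 new; branch {q3=0, q4=0, q5=1} (q1, q2) contributes 4 new; branch {q1=1, q3=0, q4=0, q5=1} (q2) contributes 0 new; branch {q1=0, q3=0, q4=0, q5=1} (q2) contributes 0 new; branch {q1=1, q3=0, q4=0, q5=1} (q2) contributes 0 new. Total: 8.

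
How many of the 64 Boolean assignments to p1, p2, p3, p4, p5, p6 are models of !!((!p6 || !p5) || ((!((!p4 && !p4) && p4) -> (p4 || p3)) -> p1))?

Initial set: {!!((!p6 || !p5) || ((!((!p4 && !p4) && p4) -> (p4 || p3)) -> p1))}.
!!((!p6 || !p5) || ((!((!p4 && !p4) && p4) -> (p4 || p3)) -> p1)): drop double negation, giving ((!p6 || !p5) || ((!((!p4 && !p4) && p4) -> (p4 || p3)) -> p1)).
((!p6 || !p5) || ((!((!p4 && !p4) && p4) -> (p4 || p3)) -> p1)): β-rule — branch into (!p6 || !p5)  //  ((!((!p4 && !p4) && p4) -> (p4 || p3)) -> p1).
  branch 1 (add (!p6 || !p5)):
    (!p6 || !p5): β-rule — branch into !p6  //  !p5.
      branch 1.1 (add !p6):
        ○ open, literals {p6=0}.
      branch 1.2 (add !p5):
        ○ open, literals {p5=0}.
  branch 2 (add ((!((!p4 && !p4) && p4) -> (p4 || p3)) -> p1)):
    ((!((!p4 && !p4) && p4) -> (p4 || p3)) -> p1): β-rule — branch into !(!((!p4 && !p4) && p4) -> (p4 || p3))  //  p1.
      branch 2.1 (add !(!((!p4 && !p4) && p4) -> (p4 || p3))):
        !(!((!p4 && !p4) && p4) -> (p4 || p3)): α-rule — add !((!p4 && !p4) && p4), !(p4 || p3).
        !(p4 || p3): α-rule — add !p4, !p3.
        !((!p4 && !p4) && p4): β-rule — branch into !(!p4 && !p4)  //  !p4.
          branch 2.1.1 (add !(!p4 && !p4)):
            !(!p4 && !p4): β-rule — branch into !!p4  //  !!p4.
              branch 2.1.1.1 (add !!p4):
                × closes — contains both p4 and !p4.
              branch 2.1.1.2 (add !!p4):
                × closes — contains both p4 and !p4.
          branch 2.1.2 (add !p4):
            ○ open, literals {p3=0, p4=0}.
      branch 2.2 (add p1):
        ○ open, literals {p1=1}.
2 branches closed, 4 open.
Each open branch fixes some atoms; the unmentioned ones are free. Counting distinct full assignments: branch {p6=0} (p1, p2, p3, p4, p5) contributes 32 new; branch {p5=0} (p1, p2, p3, p4, p6) contributes 16 new; branch {p3=0, p4=0} (p1, p2, p5, p6) contributes 4 new; branch {p1=1} (p2, p3, p4, p5, p6) contributes 6 new. Total: 58.

58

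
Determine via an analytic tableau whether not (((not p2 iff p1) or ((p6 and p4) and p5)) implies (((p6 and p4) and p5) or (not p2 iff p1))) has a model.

Unsatisfiable

Initial set: {T not (((not p2 iff p1) or ((p6 and p4) and p5)) implies (((p6 and p4) and p5) or (not p2 iff p1)))}.
T not (((not p2 iff p1) or ((p6 and p4) and p5)) implies (((p6 and p4) and p5) or (not p2 iff p1))): α-rule — add T ((not p2 iff p1) or ((p6 and p4) and p5)), F (((p6 and p4) and p5) or (not p2 iff p1)).
F (((p6 and p4) and p5) or (not p2 iff p1)): α-rule — add F ((p6 and p4) and p5), F (not p2 iff p1).
T ((not p2 iff p1) or ((p6 and p4) and p5)): β-rule — branch into T (not p2 iff p1)  //  T ((p6 and p4) and p5).
  branch 1 (add T (not p2 iff p1)):
    F ((p6 and p4) and p5): β-rule — branch into F (p6 and p4)  //  F p5.
      branch 1.1 (add F (p6 and p4)):
        F (not p2 iff p1): β-rule — branch into T not p2, F p1  //  F not p2, T p1.
          branch 1.1.1 (add T not p2, F p1):
            T (not p2 iff p1): β-rule — branch into T not p2, T p1  //  F not p2, F p1.
              branch 1.1.1.1 (add T not p2, T p1):
                × closes — contains both p1 and not p1.
              branch 1.1.1.2 (add F not p2, F p1):
                × closes — contains both p2 and not p2.
          branch 1.1.2 (add F not p2, T p1):
            T (not p2 iff p1): β-rule — branch into T not p2, T p1  //  F not p2, F p1.
              branch 1.1.2.1 (add T not p2, T p1):
                × closes — contains both p2 and not p2.
              branch 1.1.2.2 (add F not p2, F p1):
                × closes — contains both p1 and not p1.
      branch 1.2 (add F p5):
        F (not p2 iff p1): β-rule — branch into T not p2, F p1  //  F not p2, T p1.
          branch 1.2.1 (add T not p2, F p1):
            T (not p2 iff p1): β-rule — branch into T not p2, T p1  //  F not p2, F p1.
              branch 1.2.1.1 (add T not p2, T p1):
                × closes — contains both p1 and not p1.
              branch 1.2.1.2 (add F not p2, F p1):
                × closes — contains both p2 and not p2.
          branch 1.2.2 (add F not p2, T p1):
            T (not p2 iff p1): β-rule — branch into T not p2, T p1  //  F not p2, F p1.
              branch 1.2.2.1 (add T not p2, T p1):
                × closes — contains both p2 and not p2.
              branch 1.2.2.2 (add F not p2, F p1):
                × closes — contains both p1 and not p1.
  branch 2 (add T ((p6 and p4) and p5)):
    T ((p6 and p4) and p5): α-rule — add T (p6 and p4), T p5.
    T (p6 and p4): α-rule — add T p6, T p4.
    F ((p6 and p4) and p5): β-rule — branch into F (p6 and p4)  //  F p5.
      branch 2.1 (add F (p6 and p4)):
        F (not p2 iff p1): β-rule — branch into T not p2, F p1  //  F not p2, T p1.
          branch 2.1.1 (add T not p2, F p1):
            F (p6 and p4): β-rule — branch into F p6  //  F p4.
              branch 2.1.1.1 (add F p6):
                × closes — contains both p6 and not p6.
              branch 2.1.1.2 (add F p4):
                × closes — contains both p4 and not p4.
          branch 2.1.2 (add F not p2, T p1):
            F (p6 and p4): β-rule — branch into F p6  //  F p4.
              branch 2.1.2.1 (add F p6):
                × closes — contains both p6 and not p6.
              branch 2.1.2.2 (add F p4):
                × closes — contains both p4 and not p4.
      branch 2.2 (add F p5):
        × closes — contains both p5 and not p5.
All 13 branches close.
Every branch closed; the formula is unsatisfiable.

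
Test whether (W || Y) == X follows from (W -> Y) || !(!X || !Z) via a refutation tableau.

Initial set: {((W -> Y) || !(!X || !Z)); !((W || Y) == X)}.
((W -> Y) || !(!X || !Z)): β-rule — branch into (W -> Y)  //  !(!X || !Z).
  branch 1 (add (W -> Y)):
    !((W || Y) == X): β-rule — branch into (W || Y), !X  //  !(W || Y), X.
      branch 1.1 (add (W || Y), !X):
        (W -> Y): β-rule — branch into !W  //  Y.
          branch 1.1.1 (add !W):
            (W || Y): β-rule — branch into W  //  Y.
              branch 1.1.1.1 (add W):
                × closes — contains both W and !W.
              branch 1.1.1.2 (add Y):
                ○ open, literals {W=0, X=0, Y=1}.
          branch 1.1.2 (add Y):
            (W || Y): β-rule — branch into W  //  Y.
              branch 1.1.2.1 (add W):
                ○ open, literals {W=1, X=0, Y=1}.
              branch 1.1.2.2 (add Y):
                ○ open, literals {X=0, Y=1}.
      branch 1.2 (add !(W || Y), X):
        !(W || Y): α-rule — add !W, !Y.
        (W -> Y): β-rule — branch into !W  //  Y.
          branch 1.2.1 (add !W):
            ○ open, literals {W=0, X=1, Y=0}.
          branch 1.2.2 (add Y):
            × closes — contains both Y and !Y.
  branch 2 (add !(!X || !Z)):
    !(!X || !Z): α-rule — add !!X, !!Z.
    !((W || Y) == X): β-rule — branch into (W || Y), !X  //  !(W || Y), X.
      branch 2.1 (add (W || Y), !X):
        × closes — contains both X and !X.
      branch 2.2 (add !(W || Y), X):
        !(W || Y): α-rule — add !W, !Y.
        ○ open, literals {W=0, X=1, Y=0, Z=1}.
3 branches closed, 5 open.
An open branch gives a countermodel: W=0, X=0, Y=1 (unmentioned atoms arbitrary); the premises hold there but the conclusion fails.

No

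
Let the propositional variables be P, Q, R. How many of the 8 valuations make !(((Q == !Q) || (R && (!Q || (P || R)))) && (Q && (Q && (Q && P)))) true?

7

Initial set: {T !(((Q == !Q) || (R && (!Q || (P || R)))) && (Q && (Q && (Q && P))))}.
T !(((Q == !Q) || (R && (!Q || (P || R)))) && (Q && (Q && (Q && P)))): β-rule — branch into F ((Q == !Q) || (R && (!Q || (P || R))))  //  F (Q && (Q && (Q && P))).
  branch 1 (add F ((Q == !Q) || (R && (!Q || (P || R))))):
    F ((Q == !Q) || (R && (!Q || (P || R)))): α-rule — add F (Q == !Q), F (R && (!Q || (P || R))).
    F (Q == !Q): β-rule — branch into T Q, F !Q  //  F Q, T !Q.
      branch 1.1 (add T Q, F !Q):
        F (R && (!Q || (P || R))): β-rule — branch into F R  //  F (!Q || (P || R)).
          branch 1.1.1 (add F R):
            ○ open, literals {Q=true, R=false}.
          branch 1.1.2 (add F (!Q || (P || R))):
            F (!Q || (P || R)): α-rule — add F !Q, F (P || R).
            F (P || R): α-rule — add F P, F R.
            ○ open, literals {P=false, Q=true, R=false}.
      branch 1.2 (add F Q, T !Q):
        F (R && (!Q || (P || R))): β-rule — branch into F R  //  F (!Q || (P || R)).
          branch 1.2.1 (add F R):
            ○ open, literals {Q=false, R=false}.
          branch 1.2.2 (add F (!Q || (P || R))):
            F (!Q || (P || R)): α-rule — add F !Q, F (P || R).
            × closes — contains both Q and !Q.
  branch 2 (add F (Q && (Q && (Q && P)))):
    F (Q && (Q && (Q && P))): β-rule — branch into F Q  //  F (Q && (Q && P)).
      branch 2.1 (add F Q):
        ○ open, literals {Q=false}.
      branch 2.2 (add F (Q && (Q && P))):
        F (Q && (Q && P)): β-rule — branch into F Q  //  F (Q && P).
          branch 2.2.1 (add F Q):
            ○ open, literals {Q=false}.
          branch 2.2.2 (add F (Q && P)):
            F (Q && P): β-rule — branch into F Q  //  F P.
              branch 2.2.2.1 (add F Q):
                ○ open, literals {Q=false}.
              branch 2.2.2.2 (add F P):
                ○ open, literals {P=false}.
1 branch closed, 7 open.
Each open branch fixes some atoms; the unmentioned ones are free. Counting distinct full assignments: branch {Q=true, R=false} (P) contributes 2 new; branch {P=false, Q=true, R=false} (none free) contributes 0 new; branch {Q=false, R=false} (P) contributes 2 new; branch {Q=false} (P, R) contributes 2 new; branch {Q=false} (P, R) contributes 0 new; branch {Q=false} (P, R) contributes 0 new; branch {P=false} (Q, R) contributes 1 new. Total: 7.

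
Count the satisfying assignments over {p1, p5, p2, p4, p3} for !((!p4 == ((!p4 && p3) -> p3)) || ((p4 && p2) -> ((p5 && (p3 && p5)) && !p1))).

Initial set: {T !((!p4 == ((!p4 && p3) -> p3)) || ((p4 && p2) -> ((p5 && (p3 && p5)) && !p1)))}.
T !((!p4 == ((!p4 && p3) -> p3)) || ((p4 && p2) -> ((p5 && (p3 && p5)) && !p1))): α-rule — add F (!p4 == ((!p4 && p3) -> p3)), F ((p4 && p2) -> ((p5 && (p3 && p5)) && !p1)).
F ((p4 && p2) -> ((p5 && (p3 && p5)) && !p1)): α-rule — add T (p4 && p2), F ((p5 && (p3 && p5)) && !p1).
T (p4 && p2): α-rule — add T p4, T p2.
F (!p4 == ((!p4 && p3) -> p3)): β-rule — branch into T !p4, F ((!p4 && p3) -> p3)  //  F !p4, T ((!p4 && p3) -> p3).
  branch 1 (add T !p4, F ((!p4 && p3) -> p3)):
    × closes — contains both p4 and !p4.
  branch 2 (add F !p4, T ((!p4 && p3) -> p3)):
    F ((p5 && (p3 && p5)) && !p1): β-rule — branch into F (p5 && (p3 && p5))  //  F !p1.
      branch 2.1 (add F (p5 && (p3 && p5))):
        T ((!p4 && p3) -> p3): β-rule — branch into F (!p4 && p3)  //  T p3.
          branch 2.1.1 (add F (!p4 && p3)):
            F (p5 && (p3 && p5)): β-rule — branch into F p5  //  F (p3 && p5).
              branch 2.1.1.1 (add F p5):
                F (!p4 && p3): β-rule — branch into F !p4  //  F p3.
                  branch 2.1.1.1.1 (add F !p4):
                    ○ open, literals {p2=T, p4=T, p5=F}.
                  branch 2.1.1.1.2 (add F p3):
                    ○ open, literals {p2=T, p3=F, p4=T, p5=F}.
              branch 2.1.1.2 (add F (p3 && p5)):
                F (!p4 && p3): β-rule — branch into F !p4  //  F p3.
                  branch 2.1.1.2.1 (add F !p4):
                    F (p3 && p5): β-rule — branch into F p3  //  F p5.
                      branch 2.1.1.2.1.1 (add F p3):
                        ○ open, literals {p2=T, p3=F, p4=T}.
                      branch 2.1.1.2.1.2 (add F p5):
                        ○ open, literals {p2=T, p4=T, p5=F}.
                  branch 2.1.1.2.2 (add F p3):
                    F (p3 && p5): β-rule — branch into F p3  //  F p5.
                      branch 2.1.1.2.2.1 (add F p3):
                        ○ open, literals {p2=T, p3=F, p4=T}.
                      branch 2.1.1.2.2.2 (add F p5):
                        ○ open, literals {p2=T, p3=F, p4=T, p5=F}.
          branch 2.1.2 (add T p3):
            F (p5 && (p3 && p5)): β-rule — branch into F p5  //  F (p3 && p5).
              branch 2.1.2.1 (add F p5):
                ○ open, literals {p2=T, p3=T, p4=T, p5=F}.
              branch 2.1.2.2 (add F (p3 && p5)):
                F (p3 && p5): β-rule — branch into F p3  //  F p5.
                  branch 2.1.2.2.1 (add F p3):
                    × closes — contains both p3 and !p3.
                  branch 2.1.2.2.2 (add F p5):
                    ○ open, literals {p2=T, p3=T, p4=T, p5=F}.
      branch 2.2 (add F !p1):
        T ((!p4 && p3) -> p3): β-rule — branch into F (!p4 && p3)  //  T p3.
          branch 2.2.1 (add F (!p4 && p3)):
            F (!p4 && p3): β-rule — branch into F !p4  //  F p3.
              branch 2.2.1.1 (add F !p4):
                ○ open, literals {p1=T, p2=T, p4=T}.
              branch 2.2.1.2 (add F p3):
                ○ open, literals {p1=T, p2=T, p3=F, p4=T}.
          branch 2.2.2 (add T p3):
            ○ open, literals {p1=T, p2=T, p3=T, p4=T}.
2 branches closed, 11 open.
Each open branch fixes some atoms; the unmentioned ones are free. Counting distinct full assignments: branch {p2=T, p4=T, p5=F} (p1, p3) contributes 4 new; branch {p2=T, p3=F, p4=T, p5=F} (p1) contributes 0 new; branch {p2=T, p3=F, p4=T} (p1, p5) contributes 2 new; branch {p2=T, p4=T, p5=F} (p1, p3) contributes 0 new; branch {p2=T, p3=F, p4=T} (p1, p5) contributes 0 new; branch {p2=T, p3=F, p4=T, p5=F} (p1) contributes 0 new; branch {p2=T, p3=T, p4=T, p5=F} (p1) contributes 0 new; branch {p2=T, p3=T, p4=T, p5=F} (p1) contributes 0 new; branch {p1=T, p2=T, p4=T} (p5, p3) contributes 1 new; branch {p1=T, p2=T, p3=F, p4=T} (p5) contributes 0 new; branch {p1=T, p2=T, p3=T, p4=T} (p5) contributes 0 new. Total: 7.

7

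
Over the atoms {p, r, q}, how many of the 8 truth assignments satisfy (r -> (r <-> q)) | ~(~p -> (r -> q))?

7

Initial set: {T ((r -> (r <-> q)) | ~(~p -> (r -> q)))}.
T ((r -> (r <-> q)) | ~(~p -> (r -> q))): β-rule — branch into T (r -> (r <-> q))  //  T ~(~p -> (r -> q)).
  branch 1 (add T (r -> (r <-> q))):
    T (r -> (r <-> q)): β-rule — branch into F r  //  T (r <-> q).
      branch 1.1 (add F r):
        ○ open, literals {r=0}.
      branch 1.2 (add T (r <-> q)):
        T (r <-> q): β-rule — branch into T r, T q  //  F r, F q.
          branch 1.2.1 (add T r, T q):
            ○ open, literals {q=1, r=1}.
          branch 1.2.2 (add F r, F q):
            ○ open, literals {q=0, r=0}.
  branch 2 (add T ~(~p -> (r -> q))):
    T ~(~p -> (r -> q)): α-rule — add T ~p, F (r -> q).
    F (r -> q): α-rule — add T r, F q.
    ○ open, literals {p=0, q=0, r=1}.
0 branches closed, 4 open.
Each open branch fixes some atoms; the unmentioned ones are free. Counting distinct full assignments: branch {r=0} (p, q) contributes 4 new; branch {q=1, r=1} (p) contributes 2 new; branch {q=0, r=0} (p) contributes 0 new; branch {p=0, q=0, r=1} (none free) contributes 1 new. Total: 7.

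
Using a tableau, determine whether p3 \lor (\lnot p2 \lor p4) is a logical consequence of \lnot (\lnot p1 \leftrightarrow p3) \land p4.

Yes

Initial set: {(\lnot (\lnot p1 \leftrightarrow p3) \land p4); \lnot (p3 \lor (\lnot p2 \lor p4))}.
(\lnot (\lnot p1 \leftrightarrow p3) \land p4): α-rule — add \lnot (\lnot p1 \leftrightarrow p3), p4.
\lnot (p3 \lor (\lnot p2 \lor p4)): α-rule — add \lnot p3, \lnot (\lnot p2 \lor p4).
\lnot (\lnot p2 \lor p4): α-rule — add \lnot \lnot p2, \lnot p4.
× closes — contains both p4 and \lnot p4.
All 1 branch closes.
Every branch closed, so the premises entail the conclusion.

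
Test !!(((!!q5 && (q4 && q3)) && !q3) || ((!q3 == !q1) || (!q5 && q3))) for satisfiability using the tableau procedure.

Satisfiable

Initial set: {!!(((!!q5 && (q4 && q3)) && !q3) || ((!q3 == !q1) || (!q5 && q3)))}.
!!(((!!q5 && (q4 && q3)) && !q3) || ((!q3 == !q1) || (!q5 && q3))): drop double negation, giving (((!!q5 && (q4 && q3)) && !q3) || ((!q3 == !q1) || (!q5 && q3))).
(((!!q5 && (q4 && q3)) && !q3) || ((!q3 == !q1) || (!q5 && q3))): β-rule — branch into ((!!q5 && (q4 && q3)) && !q3)  //  ((!q3 == !q1) || (!q5 && q3)).
  branch 1 (add ((!!q5 && (q4 && q3)) && !q3)):
    ((!!q5 && (q4 && q3)) && !q3): α-rule — add (!!q5 && (q4 && q3)), !q3.
    (!!q5 && (q4 && q3)): α-rule — add !!q5, (q4 && q3).
    !!q5: drop double negation, giving q5.
    (q4 && q3): α-rule — add q4, q3.
    × closes — contains both q3 and !q3.
  branch 2 (add ((!q3 == !q1) || (!q5 && q3))):
    ((!q3 == !q1) || (!q5 && q3)): β-rule — branch into (!q3 == !q1)  //  (!q5 && q3).
      branch 2.1 (add (!q3 == !q1)):
        (!q3 == !q1): β-rule — branch into !q3, !q1  //  !!q3, !!q1.
          branch 2.1.1 (add !q3, !q1):
            ○ open, literals {q1=0, q3=0}.
          branch 2.1.2 (add !!q3, !!q1):
            ○ open, literals {q1=1, q3=1}.
      branch 2.2 (add (!q5 && q3)):
        (!q5 && q3): α-rule — add !q5, q3.
        ○ open, literals {q3=1, q5=0}.
1 branch closed, 3 open.
An open branch gives a satisfying assignment: q1=0, q3=0.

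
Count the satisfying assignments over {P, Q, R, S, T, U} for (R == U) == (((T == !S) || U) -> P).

Initial set: {((R == U) == (((T == !S) || U) -> P))}.
((R == U) == (((T == !S) || U) -> P)): β-rule — branch into (R == U), (((T == !S) || U) -> P)  //  !(R == U), !(((T == !S) || U) -> P).
  branch 1 (add (R == U), (((T == !S) || U) -> P)):
    (R == U): β-rule — branch into R, U  //  !R, !U.
      branch 1.1 (add R, U):
        (((T == !S) || U) -> P): β-rule — branch into !((T == !S) || U)  //  P.
          branch 1.1.1 (add !((T == !S) || U)):
            !((T == !S) || U): α-rule — add !(T == !S), !U.
            × closes — contains both U and !U.
          branch 1.1.2 (add P):
            ○ open, literals {P=T, R=T, U=T}.
      branch 1.2 (add !R, !U):
        (((T == !S) || U) -> P): β-rule — branch into !((T == !S) || U)  //  P.
          branch 1.2.1 (add !((T == !S) || U)):
            !((T == !S) || U): α-rule — add !(T == !S), !U.
            !(T == !S): β-rule — branch into T, !!S  //  !T, !S.
              branch 1.2.1.1 (add T, !!S):
                ○ open, literals {R=F, S=T, T=T, U=F}.
              branch 1.2.1.2 (add !T, !S):
                ○ open, literals {R=F, S=F, T=F, U=F}.
          branch 1.2.2 (add P):
            ○ open, literals {P=T, R=F, U=F}.
  branch 2 (add !(R == U), !(((T == !S) || U) -> P)):
    !(((T == !S) || U) -> P): α-rule — add ((T == !S) || U), !P.
    !(R == U): β-rule — branch into R, !U  //  !R, U.
      branch 2.1 (add R, !U):
        ((T == !S) || U): β-rule — branch into (T == !S)  //  U.
          branch 2.1.1 (add (T == !S)):
            (T == !S): β-rule — branch into T, !S  //  !T, !!S.
              branch 2.1.1.1 (add T, !S):
                ○ open, literals {P=F, R=T, S=F, T=T, U=F}.
              branch 2.1.1.2 (add !T, !!S):
                ○ open, literals {P=F, R=T, S=T, T=F, U=F}.
          branch 2.1.2 (add U):
            × closes — contains both U and !U.
      branch 2.2 (add !R, U):
        ((T == !S) || U): β-rule — branch into (T == !S)  //  U.
          branch 2.2.1 (add (T == !S)):
            (T == !S): β-rule — branch into T, !S  //  !T, !!S.
              branch 2.2.1.1 (add T, !S):
                ○ open, literals {P=F, R=F, S=F, T=T, U=T}.
              branch 2.2.1.2 (add !T, !!S):
                ○ open, literals {P=F, R=F, S=T, T=F, U=T}.
          branch 2.2.2 (add U):
            ○ open, literals {P=F, R=F, U=T}.
2 branches closed, 9 open.
Each open branch fixes some atoms; the unmentioned ones are free. Counting distinct full assignments: branch {P=T, R=T, U=T} (Q, S, T) contributes 8 new; branch {R=F, S=T, T=T, U=F} (P, Q) contributes 4 new; branch {R=F, S=F, T=F, U=F} (P, Q) contributes 4 new; branch {P=T, R=F, U=F} (Q, S, T) contributes 4 new; branch {P=F, R=T, S=F, T=T, U=F} (Q) contributes 2 new; branch {P=F, R=T, S=T, T=F, U=F} (Q) contributes 2 new; branch {P=F, R=F, S=F, T=T, U=T} (Q) contributes 2 new; branch {P=F, R=F, S=T, T=F, U=T} (Q) contributes 2 new; branch {P=F, R=F, U=T} (Q, S, T) contributes 4 new. Total: 32.

32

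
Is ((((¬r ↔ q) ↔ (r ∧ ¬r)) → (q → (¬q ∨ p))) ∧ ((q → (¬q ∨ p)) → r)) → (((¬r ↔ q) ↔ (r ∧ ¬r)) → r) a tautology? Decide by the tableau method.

Valid

Assume the negation and expand:
Initial set: {F (((((¬r ↔ q) ↔ (r ∧ ¬r)) → (q → (¬q ∨ p))) ∧ ((q → (¬q ∨ p)) → r)) → (((¬r ↔ q) ↔ (r ∧ ¬r)) → r))}.
F (((((¬r ↔ q) ↔ (r ∧ ¬r)) → (q → (¬q ∨ p))) ∧ ((q → (¬q ∨ p)) → r)) → (((¬r ↔ q) ↔ (r ∧ ¬r)) → r)): α-rule — add T ((((¬r ↔ q) ↔ (r ∧ ¬r)) → (q → (¬q ∨ p))) ∧ ((q → (¬q ∨ p)) → r)), F (((¬r ↔ q) ↔ (r ∧ ¬r)) → r).
T ((((¬r ↔ q) ↔ (r ∧ ¬r)) → (q → (¬q ∨ p))) ∧ ((q → (¬q ∨ p)) → r)): α-rule — add T (((¬r ↔ q) ↔ (r ∧ ¬r)) → (q → (¬q ∨ p))), T ((q → (¬q ∨ p)) → r).
F (((¬r ↔ q) ↔ (r ∧ ¬r)) → r): α-rule — add T ((¬r ↔ q) ↔ (r ∧ ¬r)), F r.
T (((¬r ↔ q) ↔ (r ∧ ¬r)) → (q → (¬q ∨ p))): β-rule — branch into F ((¬r ↔ q) ↔ (r ∧ ¬r))  //  T (q → (¬q ∨ p)).
  branch 1 (add F ((¬r ↔ q) ↔ (r ∧ ¬r))):
    T ((q → (¬q ∨ p)) → r): β-rule — branch into F (q → (¬q ∨ p))  //  T r.
      branch 1.1 (add F (q → (¬q ∨ p))):
        F (q → (¬q ∨ p)): α-rule — add T q, F (¬q ∨ p).
        F (¬q ∨ p): α-rule — add F ¬q, F p.
        T ((¬r ↔ q) ↔ (r ∧ ¬r)): β-rule — branch into T (¬r ↔ q), T (r ∧ ¬r)  //  F (¬r ↔ q), F (r ∧ ¬r).
          branch 1.1.1 (add T (¬r ↔ q), T (r ∧ ¬r)):
            T (r ∧ ¬r): α-rule — add T r, T ¬r.
            × closes — contains both r and ¬r.
          branch 1.1.2 (add F (¬r ↔ q), F (r ∧ ¬r)):
            F ((¬r ↔ q) ↔ (r ∧ ¬r)): β-rule — branch into T (¬r ↔ q), F (r ∧ ¬r)  //  F (¬r ↔ q), T (r ∧ ¬r).
              branch 1.1.2.1 (add T (¬r ↔ q), F (r ∧ ¬r)):
                F (¬r ↔ q): β-rule — branch into T ¬r, F q  //  F ¬r, T q.
                  branch 1.1.2.1.1 (add T ¬r, F q):
                    × closes — contains both q and ¬q.
                  branch 1.1.2.1.2 (add F ¬r, T q):
                    × closes — contains both r and ¬r.
              branch 1.1.2.2 (add F (¬r ↔ q), T (r ∧ ¬r)):
                T (r ∧ ¬r): α-rule — add T r, T ¬r.
                × closes — contains both r and ¬r.
      branch 1.2 (add T r):
        × closes — contains both r and ¬r.
  branch 2 (add T (q → (¬q ∨ p))):
    T ((q → (¬q ∨ p)) → r): β-rule — branch into F (q → (¬q ∨ p))  //  T r.
      branch 2.1 (add F (q → (¬q ∨ p))):
        F (q → (¬q ∨ p)): α-rule — add T q, F (¬q ∨ p).
        F (¬q ∨ p): α-rule — add F ¬q, F p.
        T ((¬r ↔ q) ↔ (r ∧ ¬r)): β-rule — branch into T (¬r ↔ q), T (r ∧ ¬r)  //  F (¬r ↔ q), F (r ∧ ¬r).
          branch 2.1.1 (add T (¬r ↔ q), T (r ∧ ¬r)):
            T (r ∧ ¬r): α-rule — add T r, T ¬r.
            × closes — contains both r and ¬r.
          branch 2.1.2 (add F (¬r ↔ q), F (r ∧ ¬r)):
            T (q → (¬q ∨ p)): β-rule — branch into F q  //  T (¬q ∨ p).
              branch 2.1.2.1 (add F q):
                × closes — contains both q and ¬q.
              branch 2.1.2.2 (add T (¬q ∨ p)):
                F (¬r ↔ q): β-rule — branch into T ¬r, F q  //  F ¬r, T q.
                  branch 2.1.2.2.1 (add T ¬r, F q):
                    × closes — contains both q and ¬q.
                  branch 2.1.2.2.2 (add F ¬r, T q):
                    × closes — contains both r and ¬r.
      branch 2.2 (add T r):
        × closes — contains both r and ¬r.
All 10 branches close.
Every branch closed, so the negation is unsatisfiable and the formula is valid.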